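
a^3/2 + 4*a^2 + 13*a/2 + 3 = (a/2 + 1/2)*(a + 1)*(a + 6)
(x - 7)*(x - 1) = x^2 - 8*x + 7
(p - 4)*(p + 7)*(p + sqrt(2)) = p^3 + sqrt(2)*p^2 + 3*p^2 - 28*p + 3*sqrt(2)*p - 28*sqrt(2)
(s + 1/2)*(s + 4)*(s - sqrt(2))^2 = s^4 - 2*sqrt(2)*s^3 + 9*s^3/2 - 9*sqrt(2)*s^2 + 4*s^2 - 4*sqrt(2)*s + 9*s + 4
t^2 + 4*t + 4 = (t + 2)^2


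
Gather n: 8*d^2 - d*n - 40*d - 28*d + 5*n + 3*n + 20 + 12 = 8*d^2 - 68*d + n*(8 - d) + 32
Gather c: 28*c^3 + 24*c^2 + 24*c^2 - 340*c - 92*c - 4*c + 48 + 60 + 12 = 28*c^3 + 48*c^2 - 436*c + 120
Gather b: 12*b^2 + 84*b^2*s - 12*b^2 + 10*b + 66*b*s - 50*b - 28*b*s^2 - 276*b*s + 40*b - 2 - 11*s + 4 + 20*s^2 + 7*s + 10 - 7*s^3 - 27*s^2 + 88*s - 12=84*b^2*s + b*(-28*s^2 - 210*s) - 7*s^3 - 7*s^2 + 84*s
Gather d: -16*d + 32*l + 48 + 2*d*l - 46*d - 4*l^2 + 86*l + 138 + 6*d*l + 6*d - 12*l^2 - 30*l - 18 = d*(8*l - 56) - 16*l^2 + 88*l + 168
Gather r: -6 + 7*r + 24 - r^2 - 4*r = -r^2 + 3*r + 18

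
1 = 1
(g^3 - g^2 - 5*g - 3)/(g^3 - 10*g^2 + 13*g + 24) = (g + 1)/(g - 8)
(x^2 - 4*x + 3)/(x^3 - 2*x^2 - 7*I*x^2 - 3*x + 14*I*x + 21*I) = (x - 1)/(x^2 + x*(1 - 7*I) - 7*I)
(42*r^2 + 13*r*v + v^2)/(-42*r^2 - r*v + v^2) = (-7*r - v)/(7*r - v)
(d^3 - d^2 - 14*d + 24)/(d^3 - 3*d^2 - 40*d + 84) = (d^2 + d - 12)/(d^2 - d - 42)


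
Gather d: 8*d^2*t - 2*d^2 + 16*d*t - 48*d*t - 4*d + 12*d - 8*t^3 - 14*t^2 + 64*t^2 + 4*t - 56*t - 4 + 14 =d^2*(8*t - 2) + d*(8 - 32*t) - 8*t^3 + 50*t^2 - 52*t + 10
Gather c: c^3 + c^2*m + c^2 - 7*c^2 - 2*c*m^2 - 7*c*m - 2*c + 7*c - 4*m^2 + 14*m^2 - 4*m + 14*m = c^3 + c^2*(m - 6) + c*(-2*m^2 - 7*m + 5) + 10*m^2 + 10*m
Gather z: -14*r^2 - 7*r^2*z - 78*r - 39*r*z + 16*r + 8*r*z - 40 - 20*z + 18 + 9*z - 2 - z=-14*r^2 - 62*r + z*(-7*r^2 - 31*r - 12) - 24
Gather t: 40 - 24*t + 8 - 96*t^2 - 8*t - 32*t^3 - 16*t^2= -32*t^3 - 112*t^2 - 32*t + 48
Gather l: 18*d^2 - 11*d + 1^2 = 18*d^2 - 11*d + 1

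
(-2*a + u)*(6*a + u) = -12*a^2 + 4*a*u + u^2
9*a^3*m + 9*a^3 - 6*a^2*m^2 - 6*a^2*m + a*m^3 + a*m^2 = (-3*a + m)^2*(a*m + a)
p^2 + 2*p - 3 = (p - 1)*(p + 3)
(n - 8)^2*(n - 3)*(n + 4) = n^4 - 15*n^3 + 36*n^2 + 256*n - 768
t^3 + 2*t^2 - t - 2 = (t - 1)*(t + 1)*(t + 2)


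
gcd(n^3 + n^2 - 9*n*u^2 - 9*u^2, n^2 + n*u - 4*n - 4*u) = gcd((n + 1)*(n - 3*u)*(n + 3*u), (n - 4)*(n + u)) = 1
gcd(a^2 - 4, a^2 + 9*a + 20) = 1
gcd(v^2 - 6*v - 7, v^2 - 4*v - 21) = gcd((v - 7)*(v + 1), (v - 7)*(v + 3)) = v - 7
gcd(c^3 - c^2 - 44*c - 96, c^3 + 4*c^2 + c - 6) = c + 3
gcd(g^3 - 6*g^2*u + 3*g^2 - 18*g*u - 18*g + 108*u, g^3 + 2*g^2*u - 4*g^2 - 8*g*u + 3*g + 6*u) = g - 3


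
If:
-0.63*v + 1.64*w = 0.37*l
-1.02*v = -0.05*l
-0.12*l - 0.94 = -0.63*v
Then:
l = -10.55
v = -0.52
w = -2.58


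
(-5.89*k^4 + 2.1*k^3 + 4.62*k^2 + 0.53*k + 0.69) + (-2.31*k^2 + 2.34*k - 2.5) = -5.89*k^4 + 2.1*k^3 + 2.31*k^2 + 2.87*k - 1.81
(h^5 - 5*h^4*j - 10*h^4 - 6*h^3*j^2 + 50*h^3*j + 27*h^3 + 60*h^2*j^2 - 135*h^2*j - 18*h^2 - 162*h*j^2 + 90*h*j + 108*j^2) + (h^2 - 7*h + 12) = h^5 - 5*h^4*j - 10*h^4 - 6*h^3*j^2 + 50*h^3*j + 27*h^3 + 60*h^2*j^2 - 135*h^2*j - 17*h^2 - 162*h*j^2 + 90*h*j - 7*h + 108*j^2 + 12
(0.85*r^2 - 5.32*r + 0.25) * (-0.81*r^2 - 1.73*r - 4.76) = -0.6885*r^4 + 2.8387*r^3 + 4.9551*r^2 + 24.8907*r - 1.19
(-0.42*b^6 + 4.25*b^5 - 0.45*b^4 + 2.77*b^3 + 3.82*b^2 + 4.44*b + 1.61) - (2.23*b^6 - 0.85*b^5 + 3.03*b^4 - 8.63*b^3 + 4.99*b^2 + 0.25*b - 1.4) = -2.65*b^6 + 5.1*b^5 - 3.48*b^4 + 11.4*b^3 - 1.17*b^2 + 4.19*b + 3.01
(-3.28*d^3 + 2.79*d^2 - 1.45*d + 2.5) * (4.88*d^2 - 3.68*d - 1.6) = -16.0064*d^5 + 25.6856*d^4 - 12.0952*d^3 + 13.072*d^2 - 6.88*d - 4.0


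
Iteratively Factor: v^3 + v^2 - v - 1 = (v - 1)*(v^2 + 2*v + 1) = (v - 1)*(v + 1)*(v + 1)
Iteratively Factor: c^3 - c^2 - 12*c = (c + 3)*(c^2 - 4*c) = c*(c + 3)*(c - 4)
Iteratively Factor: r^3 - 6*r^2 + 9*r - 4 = (r - 1)*(r^2 - 5*r + 4) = (r - 4)*(r - 1)*(r - 1)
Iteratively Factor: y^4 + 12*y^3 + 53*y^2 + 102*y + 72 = (y + 2)*(y^3 + 10*y^2 + 33*y + 36) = (y + 2)*(y + 3)*(y^2 + 7*y + 12) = (y + 2)*(y + 3)*(y + 4)*(y + 3)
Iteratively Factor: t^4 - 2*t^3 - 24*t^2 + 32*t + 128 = (t - 4)*(t^3 + 2*t^2 - 16*t - 32) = (t - 4)*(t + 2)*(t^2 - 16) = (t - 4)*(t + 2)*(t + 4)*(t - 4)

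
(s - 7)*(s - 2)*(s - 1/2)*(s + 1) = s^4 - 17*s^3/2 + 9*s^2 + 23*s/2 - 7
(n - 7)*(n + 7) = n^2 - 49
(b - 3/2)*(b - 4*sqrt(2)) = b^2 - 4*sqrt(2)*b - 3*b/2 + 6*sqrt(2)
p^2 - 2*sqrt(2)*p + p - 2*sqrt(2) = (p + 1)*(p - 2*sqrt(2))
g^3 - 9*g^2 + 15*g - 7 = (g - 7)*(g - 1)^2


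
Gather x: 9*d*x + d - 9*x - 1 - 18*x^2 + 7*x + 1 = d - 18*x^2 + x*(9*d - 2)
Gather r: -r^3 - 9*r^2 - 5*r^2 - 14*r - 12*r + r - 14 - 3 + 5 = -r^3 - 14*r^2 - 25*r - 12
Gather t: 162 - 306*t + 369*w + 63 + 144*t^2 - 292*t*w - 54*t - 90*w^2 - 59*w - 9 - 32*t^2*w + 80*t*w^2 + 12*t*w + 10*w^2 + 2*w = t^2*(144 - 32*w) + t*(80*w^2 - 280*w - 360) - 80*w^2 + 312*w + 216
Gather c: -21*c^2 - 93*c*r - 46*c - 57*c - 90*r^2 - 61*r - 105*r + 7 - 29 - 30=-21*c^2 + c*(-93*r - 103) - 90*r^2 - 166*r - 52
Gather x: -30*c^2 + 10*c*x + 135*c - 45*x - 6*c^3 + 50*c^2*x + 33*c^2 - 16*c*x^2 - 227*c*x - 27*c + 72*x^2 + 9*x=-6*c^3 + 3*c^2 + 108*c + x^2*(72 - 16*c) + x*(50*c^2 - 217*c - 36)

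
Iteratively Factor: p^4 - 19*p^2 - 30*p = (p - 5)*(p^3 + 5*p^2 + 6*p) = p*(p - 5)*(p^2 + 5*p + 6) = p*(p - 5)*(p + 2)*(p + 3)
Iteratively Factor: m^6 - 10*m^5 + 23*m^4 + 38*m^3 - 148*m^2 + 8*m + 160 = (m - 2)*(m^5 - 8*m^4 + 7*m^3 + 52*m^2 - 44*m - 80) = (m - 2)^2*(m^4 - 6*m^3 - 5*m^2 + 42*m + 40) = (m - 2)^2*(m + 2)*(m^3 - 8*m^2 + 11*m + 20) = (m - 2)^2*(m + 1)*(m + 2)*(m^2 - 9*m + 20) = (m - 4)*(m - 2)^2*(m + 1)*(m + 2)*(m - 5)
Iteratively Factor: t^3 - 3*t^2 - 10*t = (t - 5)*(t^2 + 2*t) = t*(t - 5)*(t + 2)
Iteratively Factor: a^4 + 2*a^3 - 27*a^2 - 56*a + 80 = (a + 4)*(a^3 - 2*a^2 - 19*a + 20) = (a + 4)^2*(a^2 - 6*a + 5) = (a - 1)*(a + 4)^2*(a - 5)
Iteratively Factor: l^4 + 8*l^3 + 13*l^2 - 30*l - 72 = (l + 3)*(l^3 + 5*l^2 - 2*l - 24) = (l + 3)*(l + 4)*(l^2 + l - 6) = (l - 2)*(l + 3)*(l + 4)*(l + 3)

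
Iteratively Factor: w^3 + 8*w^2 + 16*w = (w)*(w^2 + 8*w + 16) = w*(w + 4)*(w + 4)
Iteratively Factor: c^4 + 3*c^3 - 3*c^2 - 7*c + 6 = (c - 1)*(c^3 + 4*c^2 + c - 6) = (c - 1)^2*(c^2 + 5*c + 6) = (c - 1)^2*(c + 3)*(c + 2)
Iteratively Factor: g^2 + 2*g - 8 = (g + 4)*(g - 2)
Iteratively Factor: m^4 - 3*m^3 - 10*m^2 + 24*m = (m - 4)*(m^3 + m^2 - 6*m) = m*(m - 4)*(m^2 + m - 6) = m*(m - 4)*(m + 3)*(m - 2)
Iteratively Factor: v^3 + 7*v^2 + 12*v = (v + 4)*(v^2 + 3*v) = (v + 3)*(v + 4)*(v)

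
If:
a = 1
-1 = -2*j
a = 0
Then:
No Solution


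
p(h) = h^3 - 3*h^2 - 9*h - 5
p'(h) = 3*h^2 - 6*h - 9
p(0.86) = -14.32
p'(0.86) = -11.94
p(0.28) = -7.73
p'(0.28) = -10.44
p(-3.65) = -60.74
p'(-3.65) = 52.87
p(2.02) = -27.18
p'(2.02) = -8.88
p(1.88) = -25.88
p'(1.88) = -9.68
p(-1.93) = -5.99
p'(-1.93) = 13.75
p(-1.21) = -0.27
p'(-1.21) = 2.65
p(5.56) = 24.10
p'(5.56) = 50.38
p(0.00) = -5.00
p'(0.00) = -9.00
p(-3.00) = -32.00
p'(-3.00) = 36.00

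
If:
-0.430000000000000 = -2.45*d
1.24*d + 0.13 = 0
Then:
No Solution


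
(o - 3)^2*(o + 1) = o^3 - 5*o^2 + 3*o + 9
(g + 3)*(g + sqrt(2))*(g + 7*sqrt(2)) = g^3 + 3*g^2 + 8*sqrt(2)*g^2 + 14*g + 24*sqrt(2)*g + 42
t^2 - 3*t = t*(t - 3)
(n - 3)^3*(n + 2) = n^4 - 7*n^3 + 9*n^2 + 27*n - 54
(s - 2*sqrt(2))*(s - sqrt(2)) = s^2 - 3*sqrt(2)*s + 4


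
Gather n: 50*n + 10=50*n + 10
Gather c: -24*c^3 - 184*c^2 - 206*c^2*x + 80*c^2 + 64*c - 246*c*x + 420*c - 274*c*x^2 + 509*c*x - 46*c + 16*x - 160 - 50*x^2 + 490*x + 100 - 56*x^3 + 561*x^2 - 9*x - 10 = -24*c^3 + c^2*(-206*x - 104) + c*(-274*x^2 + 263*x + 438) - 56*x^3 + 511*x^2 + 497*x - 70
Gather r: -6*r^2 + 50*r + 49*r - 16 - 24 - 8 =-6*r^2 + 99*r - 48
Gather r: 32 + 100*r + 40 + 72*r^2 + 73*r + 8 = 72*r^2 + 173*r + 80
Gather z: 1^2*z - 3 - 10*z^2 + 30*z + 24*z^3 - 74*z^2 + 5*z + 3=24*z^3 - 84*z^2 + 36*z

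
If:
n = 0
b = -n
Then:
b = 0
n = 0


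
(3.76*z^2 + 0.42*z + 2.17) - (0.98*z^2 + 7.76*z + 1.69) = 2.78*z^2 - 7.34*z + 0.48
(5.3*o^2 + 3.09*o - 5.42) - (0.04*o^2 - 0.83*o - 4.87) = 5.26*o^2 + 3.92*o - 0.55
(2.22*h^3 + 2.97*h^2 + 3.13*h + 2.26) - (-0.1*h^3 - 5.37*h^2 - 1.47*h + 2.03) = 2.32*h^3 + 8.34*h^2 + 4.6*h + 0.23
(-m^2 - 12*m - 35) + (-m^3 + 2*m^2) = -m^3 + m^2 - 12*m - 35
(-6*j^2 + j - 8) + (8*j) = -6*j^2 + 9*j - 8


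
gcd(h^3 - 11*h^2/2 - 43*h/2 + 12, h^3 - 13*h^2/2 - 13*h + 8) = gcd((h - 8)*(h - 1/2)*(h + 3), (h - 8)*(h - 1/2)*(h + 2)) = h^2 - 17*h/2 + 4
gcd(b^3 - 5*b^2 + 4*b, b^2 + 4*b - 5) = b - 1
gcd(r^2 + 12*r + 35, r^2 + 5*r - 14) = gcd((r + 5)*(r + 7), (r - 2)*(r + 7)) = r + 7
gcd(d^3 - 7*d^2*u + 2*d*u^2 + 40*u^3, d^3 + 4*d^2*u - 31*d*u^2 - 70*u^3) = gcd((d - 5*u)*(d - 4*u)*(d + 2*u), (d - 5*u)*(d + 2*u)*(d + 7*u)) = -d^2 + 3*d*u + 10*u^2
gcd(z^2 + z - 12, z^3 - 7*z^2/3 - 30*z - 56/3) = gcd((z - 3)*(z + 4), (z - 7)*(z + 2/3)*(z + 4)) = z + 4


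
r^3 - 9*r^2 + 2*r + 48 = (r - 8)*(r - 3)*(r + 2)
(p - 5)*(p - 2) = p^2 - 7*p + 10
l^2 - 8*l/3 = l*(l - 8/3)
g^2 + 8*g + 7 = (g + 1)*(g + 7)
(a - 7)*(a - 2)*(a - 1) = a^3 - 10*a^2 + 23*a - 14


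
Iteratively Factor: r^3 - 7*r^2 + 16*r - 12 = (r - 2)*(r^2 - 5*r + 6) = (r - 2)^2*(r - 3)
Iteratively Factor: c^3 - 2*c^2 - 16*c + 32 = (c - 2)*(c^2 - 16) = (c - 4)*(c - 2)*(c + 4)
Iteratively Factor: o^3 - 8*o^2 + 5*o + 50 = (o + 2)*(o^2 - 10*o + 25) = (o - 5)*(o + 2)*(o - 5)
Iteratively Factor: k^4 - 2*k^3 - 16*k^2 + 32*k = (k - 4)*(k^3 + 2*k^2 - 8*k) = (k - 4)*(k - 2)*(k^2 + 4*k) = k*(k - 4)*(k - 2)*(k + 4)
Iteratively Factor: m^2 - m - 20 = (m + 4)*(m - 5)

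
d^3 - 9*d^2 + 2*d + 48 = (d - 8)*(d - 3)*(d + 2)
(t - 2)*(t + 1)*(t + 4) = t^3 + 3*t^2 - 6*t - 8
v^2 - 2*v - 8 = (v - 4)*(v + 2)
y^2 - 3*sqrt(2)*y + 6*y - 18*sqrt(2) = (y + 6)*(y - 3*sqrt(2))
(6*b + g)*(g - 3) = 6*b*g - 18*b + g^2 - 3*g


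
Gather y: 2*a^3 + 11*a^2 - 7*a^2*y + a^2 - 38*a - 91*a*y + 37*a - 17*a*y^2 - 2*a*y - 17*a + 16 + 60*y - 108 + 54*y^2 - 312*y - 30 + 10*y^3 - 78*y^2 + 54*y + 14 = 2*a^3 + 12*a^2 - 18*a + 10*y^3 + y^2*(-17*a - 24) + y*(-7*a^2 - 93*a - 198) - 108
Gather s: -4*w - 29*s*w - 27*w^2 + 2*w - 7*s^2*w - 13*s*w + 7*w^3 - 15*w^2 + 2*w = -7*s^2*w - 42*s*w + 7*w^3 - 42*w^2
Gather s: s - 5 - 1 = s - 6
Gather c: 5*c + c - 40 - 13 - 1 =6*c - 54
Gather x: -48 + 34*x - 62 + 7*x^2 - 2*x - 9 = 7*x^2 + 32*x - 119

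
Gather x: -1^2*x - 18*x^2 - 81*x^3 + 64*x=-81*x^3 - 18*x^2 + 63*x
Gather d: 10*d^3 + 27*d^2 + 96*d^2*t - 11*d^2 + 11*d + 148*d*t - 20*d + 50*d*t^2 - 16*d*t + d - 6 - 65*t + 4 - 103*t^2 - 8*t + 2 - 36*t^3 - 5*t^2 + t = 10*d^3 + d^2*(96*t + 16) + d*(50*t^2 + 132*t - 8) - 36*t^3 - 108*t^2 - 72*t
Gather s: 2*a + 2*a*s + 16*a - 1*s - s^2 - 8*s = 18*a - s^2 + s*(2*a - 9)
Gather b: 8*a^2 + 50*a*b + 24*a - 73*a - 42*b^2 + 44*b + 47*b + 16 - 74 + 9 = 8*a^2 - 49*a - 42*b^2 + b*(50*a + 91) - 49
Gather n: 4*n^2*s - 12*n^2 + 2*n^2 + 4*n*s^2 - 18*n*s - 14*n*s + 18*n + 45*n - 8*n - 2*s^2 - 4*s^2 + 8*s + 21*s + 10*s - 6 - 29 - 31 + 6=n^2*(4*s - 10) + n*(4*s^2 - 32*s + 55) - 6*s^2 + 39*s - 60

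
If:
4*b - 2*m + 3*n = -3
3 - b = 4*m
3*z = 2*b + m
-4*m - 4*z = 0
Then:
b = -3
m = 3/2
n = 4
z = -3/2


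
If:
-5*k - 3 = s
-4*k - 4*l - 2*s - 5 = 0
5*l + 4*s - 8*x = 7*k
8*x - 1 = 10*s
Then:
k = -73/122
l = -79/122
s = -1/122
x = 7/61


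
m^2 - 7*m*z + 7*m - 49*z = (m + 7)*(m - 7*z)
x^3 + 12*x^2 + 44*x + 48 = (x + 2)*(x + 4)*(x + 6)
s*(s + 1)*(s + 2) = s^3 + 3*s^2 + 2*s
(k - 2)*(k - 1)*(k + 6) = k^3 + 3*k^2 - 16*k + 12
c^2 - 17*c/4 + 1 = (c - 4)*(c - 1/4)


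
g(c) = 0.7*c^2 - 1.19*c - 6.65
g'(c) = 1.4*c - 1.19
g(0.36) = -6.99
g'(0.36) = -0.69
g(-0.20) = -6.38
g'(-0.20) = -1.47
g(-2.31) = -0.17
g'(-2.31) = -4.42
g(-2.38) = 0.15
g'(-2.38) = -4.52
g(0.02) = -6.67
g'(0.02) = -1.16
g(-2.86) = 2.48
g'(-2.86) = -5.19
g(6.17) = 12.66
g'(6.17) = 7.45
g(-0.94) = -4.91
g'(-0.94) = -2.51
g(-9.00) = 60.76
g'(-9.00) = -13.79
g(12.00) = 79.87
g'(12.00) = 15.61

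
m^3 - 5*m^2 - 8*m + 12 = (m - 6)*(m - 1)*(m + 2)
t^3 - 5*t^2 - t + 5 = (t - 5)*(t - 1)*(t + 1)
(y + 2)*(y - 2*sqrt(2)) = y^2 - 2*sqrt(2)*y + 2*y - 4*sqrt(2)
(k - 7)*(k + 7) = k^2 - 49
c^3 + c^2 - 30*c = c*(c - 5)*(c + 6)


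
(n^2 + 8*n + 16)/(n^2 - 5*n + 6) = (n^2 + 8*n + 16)/(n^2 - 5*n + 6)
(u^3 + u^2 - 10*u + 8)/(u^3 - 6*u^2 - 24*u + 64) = (u - 1)/(u - 8)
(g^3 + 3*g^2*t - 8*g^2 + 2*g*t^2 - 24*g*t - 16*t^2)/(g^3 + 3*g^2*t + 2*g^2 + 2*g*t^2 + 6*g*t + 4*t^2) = (g - 8)/(g + 2)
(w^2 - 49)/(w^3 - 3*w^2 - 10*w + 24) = (w^2 - 49)/(w^3 - 3*w^2 - 10*w + 24)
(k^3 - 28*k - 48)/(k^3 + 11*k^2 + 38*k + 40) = (k - 6)/(k + 5)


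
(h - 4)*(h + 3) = h^2 - h - 12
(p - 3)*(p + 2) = p^2 - p - 6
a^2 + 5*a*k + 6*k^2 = (a + 2*k)*(a + 3*k)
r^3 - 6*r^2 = r^2*(r - 6)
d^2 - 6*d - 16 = (d - 8)*(d + 2)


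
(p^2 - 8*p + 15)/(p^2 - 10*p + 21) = (p - 5)/(p - 7)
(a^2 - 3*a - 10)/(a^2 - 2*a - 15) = (a + 2)/(a + 3)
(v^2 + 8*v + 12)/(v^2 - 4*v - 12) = (v + 6)/(v - 6)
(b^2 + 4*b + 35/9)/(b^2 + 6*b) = (b^2 + 4*b + 35/9)/(b*(b + 6))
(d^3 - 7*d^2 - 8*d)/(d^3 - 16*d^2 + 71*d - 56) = d*(d + 1)/(d^2 - 8*d + 7)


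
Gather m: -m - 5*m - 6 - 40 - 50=-6*m - 96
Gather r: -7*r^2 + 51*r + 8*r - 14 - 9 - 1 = -7*r^2 + 59*r - 24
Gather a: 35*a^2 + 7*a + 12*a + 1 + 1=35*a^2 + 19*a + 2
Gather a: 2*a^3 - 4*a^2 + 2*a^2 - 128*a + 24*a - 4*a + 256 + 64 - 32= 2*a^3 - 2*a^2 - 108*a + 288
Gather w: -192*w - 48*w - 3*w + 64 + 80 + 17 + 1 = 162 - 243*w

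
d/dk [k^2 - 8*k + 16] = 2*k - 8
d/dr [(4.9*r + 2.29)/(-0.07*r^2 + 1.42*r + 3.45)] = (0.343*r^2 + 0.3206*r + 13.6532)/(0.0049*r^4 - 0.1988*r^3 + 1.5334*r^2 + 9.798*r + 11.9025)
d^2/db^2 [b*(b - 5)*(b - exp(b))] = -b^2*exp(b) + b*exp(b) + 6*b + 8*exp(b) - 10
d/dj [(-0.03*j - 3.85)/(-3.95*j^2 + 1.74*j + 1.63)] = (-0.1185*j^2 - 30.415*j + 6.6501)/(15.6025*j^4 - 13.746*j^3 - 9.8494*j^2 + 5.6724*j + 2.6569)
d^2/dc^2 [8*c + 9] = 0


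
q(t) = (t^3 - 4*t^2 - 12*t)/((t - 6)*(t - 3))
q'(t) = (3*t^2 - 8*t - 12)/((t - 6)*(t - 3)) - (t^3 - 4*t^2 - 12*t)/((t - 6)*(t - 3)^2) - (t^3 - 4*t^2 - 12*t)/((t - 6)^2*(t - 3)) = (t^2 - 6*t - 6)/(t^2 - 6*t + 9)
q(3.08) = 195.58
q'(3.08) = -2342.75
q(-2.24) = -0.10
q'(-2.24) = 0.45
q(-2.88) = -0.43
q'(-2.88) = 0.57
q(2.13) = -10.11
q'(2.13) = -18.82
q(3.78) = 28.01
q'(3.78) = -23.65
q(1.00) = -1.50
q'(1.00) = -2.75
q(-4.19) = -1.28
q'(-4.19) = 0.71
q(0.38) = -0.35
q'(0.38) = -1.19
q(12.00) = 18.67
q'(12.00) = 0.81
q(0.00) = 0.00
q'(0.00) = -0.67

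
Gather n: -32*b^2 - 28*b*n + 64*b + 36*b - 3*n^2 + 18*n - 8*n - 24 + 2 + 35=-32*b^2 + 100*b - 3*n^2 + n*(10 - 28*b) + 13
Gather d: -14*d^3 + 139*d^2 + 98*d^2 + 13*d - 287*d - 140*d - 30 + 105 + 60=-14*d^3 + 237*d^2 - 414*d + 135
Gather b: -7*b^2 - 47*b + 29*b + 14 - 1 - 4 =-7*b^2 - 18*b + 9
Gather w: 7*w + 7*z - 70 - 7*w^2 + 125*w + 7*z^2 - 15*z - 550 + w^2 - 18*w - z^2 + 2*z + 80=-6*w^2 + 114*w + 6*z^2 - 6*z - 540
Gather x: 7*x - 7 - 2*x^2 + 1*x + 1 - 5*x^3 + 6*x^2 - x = -5*x^3 + 4*x^2 + 7*x - 6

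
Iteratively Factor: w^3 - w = (w)*(w^2 - 1) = w*(w - 1)*(w + 1)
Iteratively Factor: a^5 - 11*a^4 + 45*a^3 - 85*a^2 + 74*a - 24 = (a - 3)*(a^4 - 8*a^3 + 21*a^2 - 22*a + 8) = (a - 3)*(a - 1)*(a^3 - 7*a^2 + 14*a - 8) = (a - 3)*(a - 2)*(a - 1)*(a^2 - 5*a + 4) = (a - 3)*(a - 2)*(a - 1)^2*(a - 4)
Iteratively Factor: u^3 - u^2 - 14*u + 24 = (u - 3)*(u^2 + 2*u - 8) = (u - 3)*(u - 2)*(u + 4)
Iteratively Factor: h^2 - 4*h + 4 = (h - 2)*(h - 2)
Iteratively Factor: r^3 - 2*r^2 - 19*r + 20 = (r - 5)*(r^2 + 3*r - 4) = (r - 5)*(r + 4)*(r - 1)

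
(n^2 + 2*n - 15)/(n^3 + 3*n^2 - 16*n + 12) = (n^2 + 2*n - 15)/(n^3 + 3*n^2 - 16*n + 12)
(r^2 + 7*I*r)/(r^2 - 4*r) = (r + 7*I)/(r - 4)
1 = 1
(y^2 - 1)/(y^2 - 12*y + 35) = (y^2 - 1)/(y^2 - 12*y + 35)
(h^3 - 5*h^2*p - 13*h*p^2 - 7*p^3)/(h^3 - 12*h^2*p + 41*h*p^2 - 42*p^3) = (h^2 + 2*h*p + p^2)/(h^2 - 5*h*p + 6*p^2)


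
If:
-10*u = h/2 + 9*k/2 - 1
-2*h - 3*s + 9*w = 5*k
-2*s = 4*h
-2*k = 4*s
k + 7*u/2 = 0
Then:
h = 14/99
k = 56/99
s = -28/99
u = -16/99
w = 224/891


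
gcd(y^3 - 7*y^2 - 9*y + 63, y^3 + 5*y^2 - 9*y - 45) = y^2 - 9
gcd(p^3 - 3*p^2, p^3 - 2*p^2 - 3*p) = p^2 - 3*p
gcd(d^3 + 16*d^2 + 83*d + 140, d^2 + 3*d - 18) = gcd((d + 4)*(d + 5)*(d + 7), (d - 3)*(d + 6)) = 1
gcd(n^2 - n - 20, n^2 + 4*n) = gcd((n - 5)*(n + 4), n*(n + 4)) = n + 4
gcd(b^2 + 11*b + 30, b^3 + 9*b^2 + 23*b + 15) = b + 5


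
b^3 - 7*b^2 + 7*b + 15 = (b - 5)*(b - 3)*(b + 1)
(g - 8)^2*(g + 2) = g^3 - 14*g^2 + 32*g + 128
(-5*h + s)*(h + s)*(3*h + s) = -15*h^3 - 17*h^2*s - h*s^2 + s^3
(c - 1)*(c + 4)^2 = c^3 + 7*c^2 + 8*c - 16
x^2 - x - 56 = (x - 8)*(x + 7)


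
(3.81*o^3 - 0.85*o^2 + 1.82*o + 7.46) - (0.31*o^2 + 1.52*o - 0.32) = 3.81*o^3 - 1.16*o^2 + 0.3*o + 7.78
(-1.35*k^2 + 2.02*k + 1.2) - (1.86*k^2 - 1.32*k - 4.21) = -3.21*k^2 + 3.34*k + 5.41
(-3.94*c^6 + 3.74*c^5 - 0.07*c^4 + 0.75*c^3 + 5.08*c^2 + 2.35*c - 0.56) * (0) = 0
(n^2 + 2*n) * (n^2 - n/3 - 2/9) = n^4 + 5*n^3/3 - 8*n^2/9 - 4*n/9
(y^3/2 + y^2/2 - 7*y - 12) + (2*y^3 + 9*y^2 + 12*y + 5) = 5*y^3/2 + 19*y^2/2 + 5*y - 7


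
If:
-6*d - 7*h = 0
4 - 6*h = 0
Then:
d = -7/9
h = 2/3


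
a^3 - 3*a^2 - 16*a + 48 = (a - 4)*(a - 3)*(a + 4)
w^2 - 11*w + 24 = (w - 8)*(w - 3)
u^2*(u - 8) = u^3 - 8*u^2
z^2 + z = z*(z + 1)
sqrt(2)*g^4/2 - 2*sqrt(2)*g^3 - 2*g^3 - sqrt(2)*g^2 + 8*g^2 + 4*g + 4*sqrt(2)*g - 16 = (g - 4)*(g - 2*sqrt(2))*(g - sqrt(2))*(sqrt(2)*g/2 + 1)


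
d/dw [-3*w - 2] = -3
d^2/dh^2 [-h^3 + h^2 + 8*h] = 2 - 6*h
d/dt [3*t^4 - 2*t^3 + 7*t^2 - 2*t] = 12*t^3 - 6*t^2 + 14*t - 2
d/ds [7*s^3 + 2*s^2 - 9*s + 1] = 21*s^2 + 4*s - 9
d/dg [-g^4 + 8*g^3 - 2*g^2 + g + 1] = -4*g^3 + 24*g^2 - 4*g + 1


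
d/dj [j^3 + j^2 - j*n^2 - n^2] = 3*j^2 + 2*j - n^2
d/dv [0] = 0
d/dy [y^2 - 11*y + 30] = 2*y - 11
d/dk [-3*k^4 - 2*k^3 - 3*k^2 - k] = -12*k^3 - 6*k^2 - 6*k - 1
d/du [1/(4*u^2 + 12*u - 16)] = (-2*u - 3)/(4*(u^2 + 3*u - 4)^2)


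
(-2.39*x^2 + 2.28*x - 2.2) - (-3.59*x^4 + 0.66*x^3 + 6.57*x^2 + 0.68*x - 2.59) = 3.59*x^4 - 0.66*x^3 - 8.96*x^2 + 1.6*x + 0.39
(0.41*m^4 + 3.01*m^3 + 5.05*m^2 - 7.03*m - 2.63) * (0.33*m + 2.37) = 0.1353*m^5 + 1.965*m^4 + 8.8002*m^3 + 9.6486*m^2 - 17.529*m - 6.2331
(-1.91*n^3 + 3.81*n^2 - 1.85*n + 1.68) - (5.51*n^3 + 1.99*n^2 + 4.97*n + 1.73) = -7.42*n^3 + 1.82*n^2 - 6.82*n - 0.05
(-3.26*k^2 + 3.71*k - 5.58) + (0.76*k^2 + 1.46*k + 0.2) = -2.5*k^2 + 5.17*k - 5.38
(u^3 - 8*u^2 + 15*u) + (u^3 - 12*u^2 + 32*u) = 2*u^3 - 20*u^2 + 47*u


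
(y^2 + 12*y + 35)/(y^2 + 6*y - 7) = (y + 5)/(y - 1)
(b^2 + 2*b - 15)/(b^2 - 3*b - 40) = (b - 3)/(b - 8)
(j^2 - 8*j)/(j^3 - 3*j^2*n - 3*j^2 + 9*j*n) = (j - 8)/(j^2 - 3*j*n - 3*j + 9*n)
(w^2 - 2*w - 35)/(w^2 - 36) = (w^2 - 2*w - 35)/(w^2 - 36)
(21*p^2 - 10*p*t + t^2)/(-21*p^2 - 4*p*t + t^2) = (-3*p + t)/(3*p + t)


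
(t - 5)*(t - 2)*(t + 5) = t^3 - 2*t^2 - 25*t + 50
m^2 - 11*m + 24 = (m - 8)*(m - 3)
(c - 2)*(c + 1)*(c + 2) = c^3 + c^2 - 4*c - 4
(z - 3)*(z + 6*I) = z^2 - 3*z + 6*I*z - 18*I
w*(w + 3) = w^2 + 3*w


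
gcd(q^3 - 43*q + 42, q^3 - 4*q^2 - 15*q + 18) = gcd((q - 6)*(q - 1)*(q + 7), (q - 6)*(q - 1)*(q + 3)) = q^2 - 7*q + 6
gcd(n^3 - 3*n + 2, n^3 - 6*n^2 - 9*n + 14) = n^2 + n - 2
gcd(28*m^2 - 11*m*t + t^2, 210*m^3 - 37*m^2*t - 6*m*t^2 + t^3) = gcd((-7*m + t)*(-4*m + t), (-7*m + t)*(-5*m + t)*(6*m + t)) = -7*m + t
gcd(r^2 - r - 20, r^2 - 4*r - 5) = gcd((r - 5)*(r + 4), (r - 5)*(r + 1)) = r - 5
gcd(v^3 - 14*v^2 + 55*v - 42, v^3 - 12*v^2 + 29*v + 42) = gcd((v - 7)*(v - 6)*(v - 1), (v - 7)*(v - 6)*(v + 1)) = v^2 - 13*v + 42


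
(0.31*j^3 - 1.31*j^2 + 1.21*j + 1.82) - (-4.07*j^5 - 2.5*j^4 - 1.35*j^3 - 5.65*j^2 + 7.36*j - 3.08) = 4.07*j^5 + 2.5*j^4 + 1.66*j^3 + 4.34*j^2 - 6.15*j + 4.9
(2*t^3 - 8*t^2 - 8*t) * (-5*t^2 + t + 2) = -10*t^5 + 42*t^4 + 36*t^3 - 24*t^2 - 16*t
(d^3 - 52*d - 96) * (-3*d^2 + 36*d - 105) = -3*d^5 + 36*d^4 + 51*d^3 - 1584*d^2 + 2004*d + 10080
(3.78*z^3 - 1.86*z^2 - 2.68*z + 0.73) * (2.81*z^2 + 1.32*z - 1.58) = 10.6218*z^5 - 0.237*z^4 - 15.9584*z^3 + 1.4525*z^2 + 5.198*z - 1.1534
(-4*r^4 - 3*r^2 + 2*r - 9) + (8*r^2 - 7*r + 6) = -4*r^4 + 5*r^2 - 5*r - 3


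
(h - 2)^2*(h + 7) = h^3 + 3*h^2 - 24*h + 28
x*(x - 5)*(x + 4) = x^3 - x^2 - 20*x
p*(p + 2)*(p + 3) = p^3 + 5*p^2 + 6*p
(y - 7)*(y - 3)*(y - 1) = y^3 - 11*y^2 + 31*y - 21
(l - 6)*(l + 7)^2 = l^3 + 8*l^2 - 35*l - 294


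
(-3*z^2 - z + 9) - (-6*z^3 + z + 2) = 6*z^3 - 3*z^2 - 2*z + 7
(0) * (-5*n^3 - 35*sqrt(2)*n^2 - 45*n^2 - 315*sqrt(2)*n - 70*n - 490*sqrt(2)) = 0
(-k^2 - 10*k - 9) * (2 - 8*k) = 8*k^3 + 78*k^2 + 52*k - 18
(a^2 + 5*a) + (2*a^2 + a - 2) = 3*a^2 + 6*a - 2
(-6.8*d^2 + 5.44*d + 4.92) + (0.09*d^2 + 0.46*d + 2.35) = -6.71*d^2 + 5.9*d + 7.27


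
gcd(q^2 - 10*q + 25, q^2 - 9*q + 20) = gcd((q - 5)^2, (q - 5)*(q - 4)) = q - 5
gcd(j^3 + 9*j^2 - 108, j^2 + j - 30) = j + 6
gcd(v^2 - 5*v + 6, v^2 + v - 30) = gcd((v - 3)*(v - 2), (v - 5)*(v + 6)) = 1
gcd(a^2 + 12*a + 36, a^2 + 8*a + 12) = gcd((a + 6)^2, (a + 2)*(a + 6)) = a + 6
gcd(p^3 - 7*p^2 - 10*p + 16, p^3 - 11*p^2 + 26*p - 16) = p^2 - 9*p + 8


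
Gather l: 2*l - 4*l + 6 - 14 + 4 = -2*l - 4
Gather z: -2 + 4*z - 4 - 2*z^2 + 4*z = -2*z^2 + 8*z - 6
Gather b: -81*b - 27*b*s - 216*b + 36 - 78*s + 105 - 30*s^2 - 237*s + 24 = b*(-27*s - 297) - 30*s^2 - 315*s + 165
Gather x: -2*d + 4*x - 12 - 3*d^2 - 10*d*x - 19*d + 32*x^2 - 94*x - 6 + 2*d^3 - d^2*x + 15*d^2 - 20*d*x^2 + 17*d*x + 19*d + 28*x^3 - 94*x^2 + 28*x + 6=2*d^3 + 12*d^2 - 2*d + 28*x^3 + x^2*(-20*d - 62) + x*(-d^2 + 7*d - 62) - 12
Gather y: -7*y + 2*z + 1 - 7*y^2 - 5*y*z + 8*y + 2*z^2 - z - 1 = -7*y^2 + y*(1 - 5*z) + 2*z^2 + z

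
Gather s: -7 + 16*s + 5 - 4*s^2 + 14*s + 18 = -4*s^2 + 30*s + 16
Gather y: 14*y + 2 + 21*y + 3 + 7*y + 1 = 42*y + 6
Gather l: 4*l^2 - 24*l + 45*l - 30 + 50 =4*l^2 + 21*l + 20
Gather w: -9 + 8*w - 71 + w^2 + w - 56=w^2 + 9*w - 136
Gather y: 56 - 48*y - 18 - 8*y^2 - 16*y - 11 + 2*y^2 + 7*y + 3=-6*y^2 - 57*y + 30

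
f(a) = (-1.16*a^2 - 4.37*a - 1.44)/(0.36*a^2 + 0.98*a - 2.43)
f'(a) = (-2.32*a - 4.37)/(0.36*a^2 + 0.98*a - 2.43) + (-0.72*a - 0.98)*(-1.16*a^2 - 4.37*a - 1.44)/(0.36*a^2 + 0.98*a - 2.43)^2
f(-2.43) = -0.87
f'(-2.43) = -0.22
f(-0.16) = 0.30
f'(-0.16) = 1.65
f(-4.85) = -5.86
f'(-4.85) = -6.10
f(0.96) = 5.79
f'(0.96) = 14.06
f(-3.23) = -0.31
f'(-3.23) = -1.47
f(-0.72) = -0.37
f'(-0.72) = 0.86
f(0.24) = 1.18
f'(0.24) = 2.89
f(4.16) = -5.04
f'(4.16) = 0.76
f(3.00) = -6.66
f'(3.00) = 2.56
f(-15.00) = -3.08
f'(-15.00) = 0.00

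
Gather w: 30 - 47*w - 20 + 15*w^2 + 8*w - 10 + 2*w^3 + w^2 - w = 2*w^3 + 16*w^2 - 40*w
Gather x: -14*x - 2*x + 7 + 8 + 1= 16 - 16*x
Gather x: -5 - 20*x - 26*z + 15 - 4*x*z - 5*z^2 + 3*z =x*(-4*z - 20) - 5*z^2 - 23*z + 10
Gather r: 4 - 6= -2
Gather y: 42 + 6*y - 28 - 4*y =2*y + 14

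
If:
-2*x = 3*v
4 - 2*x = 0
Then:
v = -4/3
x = 2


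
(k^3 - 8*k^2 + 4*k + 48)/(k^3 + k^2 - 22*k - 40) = (k^2 - 10*k + 24)/(k^2 - k - 20)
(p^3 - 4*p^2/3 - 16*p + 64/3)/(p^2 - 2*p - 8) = (3*p^2 + 8*p - 16)/(3*(p + 2))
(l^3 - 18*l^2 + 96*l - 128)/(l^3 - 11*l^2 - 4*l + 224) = (l^2 - 10*l + 16)/(l^2 - 3*l - 28)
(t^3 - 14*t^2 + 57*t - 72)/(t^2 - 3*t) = t - 11 + 24/t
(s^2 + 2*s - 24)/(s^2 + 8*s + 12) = (s - 4)/(s + 2)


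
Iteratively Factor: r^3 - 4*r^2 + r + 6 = (r - 3)*(r^2 - r - 2) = (r - 3)*(r + 1)*(r - 2)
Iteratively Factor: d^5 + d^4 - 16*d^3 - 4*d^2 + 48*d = (d + 4)*(d^4 - 3*d^3 - 4*d^2 + 12*d) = (d - 3)*(d + 4)*(d^3 - 4*d) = d*(d - 3)*(d + 4)*(d^2 - 4) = d*(d - 3)*(d - 2)*(d + 4)*(d + 2)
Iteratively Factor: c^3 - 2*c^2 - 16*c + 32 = (c - 2)*(c^2 - 16) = (c - 4)*(c - 2)*(c + 4)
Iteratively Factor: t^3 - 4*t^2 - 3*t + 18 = (t + 2)*(t^2 - 6*t + 9) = (t - 3)*(t + 2)*(t - 3)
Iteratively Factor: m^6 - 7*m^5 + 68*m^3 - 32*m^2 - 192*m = (m - 3)*(m^5 - 4*m^4 - 12*m^3 + 32*m^2 + 64*m) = m*(m - 3)*(m^4 - 4*m^3 - 12*m^2 + 32*m + 64) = m*(m - 4)*(m - 3)*(m^3 - 12*m - 16) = m*(m - 4)^2*(m - 3)*(m^2 + 4*m + 4) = m*(m - 4)^2*(m - 3)*(m + 2)*(m + 2)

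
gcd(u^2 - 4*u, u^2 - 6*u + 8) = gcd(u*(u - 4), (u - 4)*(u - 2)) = u - 4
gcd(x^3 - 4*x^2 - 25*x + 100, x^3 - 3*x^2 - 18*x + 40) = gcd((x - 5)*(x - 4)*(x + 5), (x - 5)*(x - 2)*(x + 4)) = x - 5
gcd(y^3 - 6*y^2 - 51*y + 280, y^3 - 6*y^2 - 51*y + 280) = y^3 - 6*y^2 - 51*y + 280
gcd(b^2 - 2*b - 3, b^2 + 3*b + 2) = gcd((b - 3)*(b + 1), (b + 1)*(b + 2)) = b + 1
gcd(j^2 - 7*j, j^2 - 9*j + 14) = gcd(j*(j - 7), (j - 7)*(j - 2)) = j - 7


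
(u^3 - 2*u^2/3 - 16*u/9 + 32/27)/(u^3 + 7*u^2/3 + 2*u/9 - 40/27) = (3*u - 4)/(3*u + 5)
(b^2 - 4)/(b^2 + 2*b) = (b - 2)/b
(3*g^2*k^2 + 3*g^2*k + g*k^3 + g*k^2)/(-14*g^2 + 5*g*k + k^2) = g*k*(3*g*k + 3*g + k^2 + k)/(-14*g^2 + 5*g*k + k^2)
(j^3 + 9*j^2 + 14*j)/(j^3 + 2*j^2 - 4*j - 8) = j*(j + 7)/(j^2 - 4)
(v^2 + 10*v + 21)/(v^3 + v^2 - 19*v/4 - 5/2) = 4*(v^2 + 10*v + 21)/(4*v^3 + 4*v^2 - 19*v - 10)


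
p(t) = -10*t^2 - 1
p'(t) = -20*t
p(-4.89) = -240.12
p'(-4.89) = 97.80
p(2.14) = -46.80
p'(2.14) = -42.80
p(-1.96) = -39.42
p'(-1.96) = 39.20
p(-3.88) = -151.54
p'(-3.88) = 77.60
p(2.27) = -52.53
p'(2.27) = -45.40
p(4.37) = -191.97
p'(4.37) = -87.40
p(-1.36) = -19.50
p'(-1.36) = 27.20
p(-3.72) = -139.38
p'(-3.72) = 74.40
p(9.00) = -811.00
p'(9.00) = -180.00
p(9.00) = -811.00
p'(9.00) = -180.00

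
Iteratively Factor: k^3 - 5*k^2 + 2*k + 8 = (k - 4)*(k^2 - k - 2) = (k - 4)*(k + 1)*(k - 2)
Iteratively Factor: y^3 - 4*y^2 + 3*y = (y - 3)*(y^2 - y) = (y - 3)*(y - 1)*(y)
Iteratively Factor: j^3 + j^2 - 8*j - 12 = (j + 2)*(j^2 - j - 6) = (j + 2)^2*(j - 3)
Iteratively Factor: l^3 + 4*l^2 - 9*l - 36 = (l + 4)*(l^2 - 9) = (l + 3)*(l + 4)*(l - 3)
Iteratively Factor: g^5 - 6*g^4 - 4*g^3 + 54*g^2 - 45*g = (g + 3)*(g^4 - 9*g^3 + 23*g^2 - 15*g) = (g - 1)*(g + 3)*(g^3 - 8*g^2 + 15*g) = (g - 5)*(g - 1)*(g + 3)*(g^2 - 3*g) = g*(g - 5)*(g - 1)*(g + 3)*(g - 3)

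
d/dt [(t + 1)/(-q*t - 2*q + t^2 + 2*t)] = (-q*t - 2*q + t^2 + 2*t - (t + 1)*(-q + 2*t + 2))/(q*t + 2*q - t^2 - 2*t)^2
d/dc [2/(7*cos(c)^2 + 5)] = 56*sin(2*c)/(7*cos(2*c) + 17)^2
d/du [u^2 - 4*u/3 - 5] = 2*u - 4/3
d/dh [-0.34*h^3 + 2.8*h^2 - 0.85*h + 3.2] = -1.02*h^2 + 5.6*h - 0.85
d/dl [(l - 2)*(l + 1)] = 2*l - 1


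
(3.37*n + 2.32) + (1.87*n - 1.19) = 5.24*n + 1.13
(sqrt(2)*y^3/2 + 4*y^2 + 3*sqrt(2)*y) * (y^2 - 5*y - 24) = sqrt(2)*y^5/2 - 5*sqrt(2)*y^4/2 + 4*y^4 - 20*y^3 - 9*sqrt(2)*y^3 - 96*y^2 - 15*sqrt(2)*y^2 - 72*sqrt(2)*y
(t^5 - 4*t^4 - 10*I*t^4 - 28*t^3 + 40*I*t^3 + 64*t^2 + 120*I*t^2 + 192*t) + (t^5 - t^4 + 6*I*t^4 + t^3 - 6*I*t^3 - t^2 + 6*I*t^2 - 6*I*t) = 2*t^5 - 5*t^4 - 4*I*t^4 - 27*t^3 + 34*I*t^3 + 63*t^2 + 126*I*t^2 + 192*t - 6*I*t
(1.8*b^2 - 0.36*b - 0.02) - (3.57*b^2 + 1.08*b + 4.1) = -1.77*b^2 - 1.44*b - 4.12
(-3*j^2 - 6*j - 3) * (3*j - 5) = -9*j^3 - 3*j^2 + 21*j + 15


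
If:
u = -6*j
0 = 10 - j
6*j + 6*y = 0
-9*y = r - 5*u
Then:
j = 10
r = -210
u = -60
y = -10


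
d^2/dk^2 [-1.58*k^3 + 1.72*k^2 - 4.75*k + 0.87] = 3.44 - 9.48*k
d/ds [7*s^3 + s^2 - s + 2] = 21*s^2 + 2*s - 1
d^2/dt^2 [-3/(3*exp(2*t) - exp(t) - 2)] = 3*(2*(6*exp(t) - 1)^2*exp(t) + (12*exp(t) - 1)*(-3*exp(2*t) + exp(t) + 2))*exp(t)/(-3*exp(2*t) + exp(t) + 2)^3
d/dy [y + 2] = 1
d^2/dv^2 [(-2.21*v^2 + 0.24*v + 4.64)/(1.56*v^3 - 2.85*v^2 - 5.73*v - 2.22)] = (-10.756512*v^6 + 3.50438399999996*v^5 + 10.5721199999999*v^4 - 356.852214*v^3 + 71.1442440000001*v^2 + 541.945728*v + 218.085336)/(3.796416*v^9 - 20.80728*v^8 - 3.82028400000001*v^7 + 113.496579*v^6 + 73.252917*v^5 - 215.752329*v^4 - 382.589865*v^3 - 260.804934*v^2 - 84.719196*v - 10.941048)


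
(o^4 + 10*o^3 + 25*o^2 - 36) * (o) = o^5 + 10*o^4 + 25*o^3 - 36*o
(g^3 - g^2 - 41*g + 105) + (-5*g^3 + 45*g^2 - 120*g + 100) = -4*g^3 + 44*g^2 - 161*g + 205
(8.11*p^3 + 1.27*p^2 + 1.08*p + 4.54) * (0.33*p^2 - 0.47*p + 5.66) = 2.6763*p^5 - 3.3926*p^4 + 45.6621*p^3 + 8.1788*p^2 + 3.979*p + 25.6964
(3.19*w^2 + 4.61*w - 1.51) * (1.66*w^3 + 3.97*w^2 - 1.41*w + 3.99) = 5.2954*w^5 + 20.3169*w^4 + 11.2972*w^3 + 0.233300000000002*w^2 + 20.523*w - 6.0249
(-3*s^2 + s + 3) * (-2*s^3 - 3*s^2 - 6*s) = 6*s^5 + 7*s^4 + 9*s^3 - 15*s^2 - 18*s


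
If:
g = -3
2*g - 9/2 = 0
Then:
No Solution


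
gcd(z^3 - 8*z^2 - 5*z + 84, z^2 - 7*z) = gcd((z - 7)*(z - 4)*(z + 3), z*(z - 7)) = z - 7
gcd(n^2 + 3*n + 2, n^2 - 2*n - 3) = n + 1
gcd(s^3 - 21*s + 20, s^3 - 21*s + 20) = s^3 - 21*s + 20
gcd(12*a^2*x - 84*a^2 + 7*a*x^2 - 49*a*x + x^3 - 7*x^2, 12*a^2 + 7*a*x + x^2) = 12*a^2 + 7*a*x + x^2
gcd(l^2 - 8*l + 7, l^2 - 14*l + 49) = l - 7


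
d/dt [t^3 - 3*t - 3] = 3*t^2 - 3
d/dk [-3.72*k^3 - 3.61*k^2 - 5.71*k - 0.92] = -11.16*k^2 - 7.22*k - 5.71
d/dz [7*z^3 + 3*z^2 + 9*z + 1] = 21*z^2 + 6*z + 9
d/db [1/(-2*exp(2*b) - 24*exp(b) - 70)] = (exp(b) + 6)*exp(b)/(exp(2*b) + 12*exp(b) + 35)^2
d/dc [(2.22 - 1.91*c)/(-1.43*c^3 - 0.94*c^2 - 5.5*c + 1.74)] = (-5.4626*c^3 + 7.7284*c^2 + 4.1736*c + 8.8866)/(2.0449*c^6 + 2.6884*c^5 + 16.6136*c^4 + 5.3636*c^3 + 26.9788*c^2 - 19.14*c + 3.0276)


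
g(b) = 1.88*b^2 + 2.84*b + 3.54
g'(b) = 3.76*b + 2.84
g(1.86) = 15.33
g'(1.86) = 9.83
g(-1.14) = 2.75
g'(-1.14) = -1.45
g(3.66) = 39.12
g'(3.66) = 16.60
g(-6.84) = 72.07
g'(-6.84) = -22.88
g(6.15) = 92.11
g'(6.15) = 25.96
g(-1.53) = 3.60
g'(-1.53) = -2.91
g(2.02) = 16.95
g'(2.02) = 10.44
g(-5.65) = 47.51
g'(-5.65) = -18.40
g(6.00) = 88.26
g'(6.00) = 25.40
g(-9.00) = 130.26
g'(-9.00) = -31.00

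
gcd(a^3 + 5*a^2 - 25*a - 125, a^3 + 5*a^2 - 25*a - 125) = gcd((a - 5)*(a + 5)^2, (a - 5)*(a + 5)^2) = a^3 + 5*a^2 - 25*a - 125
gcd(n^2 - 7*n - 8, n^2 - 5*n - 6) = n + 1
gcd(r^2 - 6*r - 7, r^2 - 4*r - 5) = r + 1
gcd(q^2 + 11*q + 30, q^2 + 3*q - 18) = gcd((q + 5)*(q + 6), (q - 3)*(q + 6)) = q + 6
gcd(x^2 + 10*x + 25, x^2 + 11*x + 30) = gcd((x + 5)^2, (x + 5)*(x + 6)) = x + 5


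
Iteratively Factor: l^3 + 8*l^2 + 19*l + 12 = (l + 1)*(l^2 + 7*l + 12) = (l + 1)*(l + 4)*(l + 3)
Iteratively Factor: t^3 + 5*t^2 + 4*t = (t)*(t^2 + 5*t + 4) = t*(t + 1)*(t + 4)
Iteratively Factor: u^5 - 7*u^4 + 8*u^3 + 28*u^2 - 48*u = (u)*(u^4 - 7*u^3 + 8*u^2 + 28*u - 48) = u*(u - 2)*(u^3 - 5*u^2 - 2*u + 24) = u*(u - 4)*(u - 2)*(u^2 - u - 6) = u*(u - 4)*(u - 2)*(u + 2)*(u - 3)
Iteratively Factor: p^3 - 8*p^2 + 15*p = (p - 3)*(p^2 - 5*p) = (p - 5)*(p - 3)*(p)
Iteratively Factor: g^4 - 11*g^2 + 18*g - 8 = (g - 1)*(g^3 + g^2 - 10*g + 8) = (g - 2)*(g - 1)*(g^2 + 3*g - 4) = (g - 2)*(g - 1)*(g + 4)*(g - 1)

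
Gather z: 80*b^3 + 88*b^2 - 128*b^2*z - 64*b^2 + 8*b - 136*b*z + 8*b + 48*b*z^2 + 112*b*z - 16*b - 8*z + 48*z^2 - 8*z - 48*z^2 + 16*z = 80*b^3 + 24*b^2 + 48*b*z^2 + z*(-128*b^2 - 24*b)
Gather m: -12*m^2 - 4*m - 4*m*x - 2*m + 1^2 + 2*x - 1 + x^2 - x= -12*m^2 + m*(-4*x - 6) + x^2 + x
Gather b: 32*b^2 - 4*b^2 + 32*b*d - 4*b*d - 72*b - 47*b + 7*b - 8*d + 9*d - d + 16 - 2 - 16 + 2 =28*b^2 + b*(28*d - 112)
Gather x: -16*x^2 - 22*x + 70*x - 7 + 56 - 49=-16*x^2 + 48*x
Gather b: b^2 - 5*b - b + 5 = b^2 - 6*b + 5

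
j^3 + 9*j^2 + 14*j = j*(j + 2)*(j + 7)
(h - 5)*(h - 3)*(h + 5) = h^3 - 3*h^2 - 25*h + 75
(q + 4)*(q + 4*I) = q^2 + 4*q + 4*I*q + 16*I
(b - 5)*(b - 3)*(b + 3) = b^3 - 5*b^2 - 9*b + 45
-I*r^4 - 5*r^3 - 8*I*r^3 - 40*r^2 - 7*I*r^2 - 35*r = r*(r + 7)*(r - 5*I)*(-I*r - I)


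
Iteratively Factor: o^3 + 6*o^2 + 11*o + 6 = (o + 2)*(o^2 + 4*o + 3) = (o + 2)*(o + 3)*(o + 1)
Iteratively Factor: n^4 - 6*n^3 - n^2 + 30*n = (n + 2)*(n^3 - 8*n^2 + 15*n) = n*(n + 2)*(n^2 - 8*n + 15) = n*(n - 5)*(n + 2)*(n - 3)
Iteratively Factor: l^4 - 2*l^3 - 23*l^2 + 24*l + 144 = (l - 4)*(l^3 + 2*l^2 - 15*l - 36) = (l - 4)*(l + 3)*(l^2 - l - 12) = (l - 4)*(l + 3)^2*(l - 4)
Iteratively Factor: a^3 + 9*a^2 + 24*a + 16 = (a + 1)*(a^2 + 8*a + 16) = (a + 1)*(a + 4)*(a + 4)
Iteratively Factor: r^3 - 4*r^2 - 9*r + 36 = (r + 3)*(r^2 - 7*r + 12) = (r - 3)*(r + 3)*(r - 4)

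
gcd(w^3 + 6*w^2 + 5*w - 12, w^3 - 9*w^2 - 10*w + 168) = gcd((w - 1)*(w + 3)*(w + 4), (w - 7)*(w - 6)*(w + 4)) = w + 4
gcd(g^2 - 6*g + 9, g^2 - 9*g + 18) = g - 3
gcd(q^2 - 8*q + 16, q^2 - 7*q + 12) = q - 4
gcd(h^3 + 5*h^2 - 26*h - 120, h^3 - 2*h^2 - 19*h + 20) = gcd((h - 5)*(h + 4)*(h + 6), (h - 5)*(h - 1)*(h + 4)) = h^2 - h - 20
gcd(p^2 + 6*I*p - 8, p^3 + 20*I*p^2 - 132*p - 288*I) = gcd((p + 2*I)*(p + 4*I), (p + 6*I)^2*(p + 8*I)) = 1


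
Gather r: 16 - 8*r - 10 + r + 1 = 7 - 7*r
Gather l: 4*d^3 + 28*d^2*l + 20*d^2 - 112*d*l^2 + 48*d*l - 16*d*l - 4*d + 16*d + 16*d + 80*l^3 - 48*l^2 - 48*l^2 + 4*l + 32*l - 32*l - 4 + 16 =4*d^3 + 20*d^2 + 28*d + 80*l^3 + l^2*(-112*d - 96) + l*(28*d^2 + 32*d + 4) + 12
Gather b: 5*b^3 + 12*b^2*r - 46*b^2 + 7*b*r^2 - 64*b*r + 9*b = 5*b^3 + b^2*(12*r - 46) + b*(7*r^2 - 64*r + 9)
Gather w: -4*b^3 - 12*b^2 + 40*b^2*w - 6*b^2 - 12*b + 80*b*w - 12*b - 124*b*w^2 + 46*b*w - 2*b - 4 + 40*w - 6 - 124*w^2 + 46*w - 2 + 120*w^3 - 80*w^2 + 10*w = -4*b^3 - 18*b^2 - 26*b + 120*w^3 + w^2*(-124*b - 204) + w*(40*b^2 + 126*b + 96) - 12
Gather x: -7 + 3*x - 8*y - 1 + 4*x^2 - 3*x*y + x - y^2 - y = 4*x^2 + x*(4 - 3*y) - y^2 - 9*y - 8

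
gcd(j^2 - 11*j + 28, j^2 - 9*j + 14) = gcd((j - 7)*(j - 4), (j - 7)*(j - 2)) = j - 7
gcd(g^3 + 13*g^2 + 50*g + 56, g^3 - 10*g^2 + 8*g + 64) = g + 2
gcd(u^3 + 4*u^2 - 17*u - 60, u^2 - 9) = u + 3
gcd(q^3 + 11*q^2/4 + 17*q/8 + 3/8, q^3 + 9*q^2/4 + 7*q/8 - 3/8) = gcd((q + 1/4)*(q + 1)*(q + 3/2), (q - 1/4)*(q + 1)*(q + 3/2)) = q^2 + 5*q/2 + 3/2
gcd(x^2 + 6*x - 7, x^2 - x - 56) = x + 7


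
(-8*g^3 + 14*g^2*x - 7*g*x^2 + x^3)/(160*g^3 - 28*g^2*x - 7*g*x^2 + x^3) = (2*g^2 - 3*g*x + x^2)/(-40*g^2 - 3*g*x + x^2)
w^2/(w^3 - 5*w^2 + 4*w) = w/(w^2 - 5*w + 4)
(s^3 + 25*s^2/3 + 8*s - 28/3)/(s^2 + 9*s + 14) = s - 2/3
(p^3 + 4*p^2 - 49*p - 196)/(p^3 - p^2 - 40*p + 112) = (p^2 - 3*p - 28)/(p^2 - 8*p + 16)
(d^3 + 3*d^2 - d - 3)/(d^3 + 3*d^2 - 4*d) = (d^2 + 4*d + 3)/(d*(d + 4))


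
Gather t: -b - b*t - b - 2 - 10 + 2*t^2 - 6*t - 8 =-2*b + 2*t^2 + t*(-b - 6) - 20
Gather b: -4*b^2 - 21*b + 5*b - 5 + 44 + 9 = -4*b^2 - 16*b + 48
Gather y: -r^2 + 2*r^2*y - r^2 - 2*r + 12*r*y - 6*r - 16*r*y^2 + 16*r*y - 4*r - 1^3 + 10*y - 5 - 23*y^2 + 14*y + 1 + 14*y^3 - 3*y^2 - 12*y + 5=-2*r^2 - 12*r + 14*y^3 + y^2*(-16*r - 26) + y*(2*r^2 + 28*r + 12)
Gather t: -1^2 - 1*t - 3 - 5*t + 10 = 6 - 6*t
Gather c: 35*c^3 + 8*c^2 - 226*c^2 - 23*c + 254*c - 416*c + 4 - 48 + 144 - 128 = 35*c^3 - 218*c^2 - 185*c - 28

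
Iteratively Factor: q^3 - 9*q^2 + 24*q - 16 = (q - 4)*(q^2 - 5*q + 4) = (q - 4)*(q - 1)*(q - 4)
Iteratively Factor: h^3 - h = (h - 1)*(h^2 + h) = h*(h - 1)*(h + 1)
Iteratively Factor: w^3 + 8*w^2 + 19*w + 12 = (w + 1)*(w^2 + 7*w + 12) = (w + 1)*(w + 3)*(w + 4)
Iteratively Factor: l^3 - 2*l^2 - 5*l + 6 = (l + 2)*(l^2 - 4*l + 3) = (l - 3)*(l + 2)*(l - 1)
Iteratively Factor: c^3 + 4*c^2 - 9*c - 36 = (c + 4)*(c^2 - 9) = (c + 3)*(c + 4)*(c - 3)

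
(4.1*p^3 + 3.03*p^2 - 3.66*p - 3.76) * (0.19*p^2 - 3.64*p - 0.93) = 0.779*p^5 - 14.3483*p^4 - 15.5376*p^3 + 9.7901*p^2 + 17.0902*p + 3.4968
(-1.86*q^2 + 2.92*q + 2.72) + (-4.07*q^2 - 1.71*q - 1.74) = -5.93*q^2 + 1.21*q + 0.98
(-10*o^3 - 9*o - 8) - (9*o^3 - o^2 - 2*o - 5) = -19*o^3 + o^2 - 7*o - 3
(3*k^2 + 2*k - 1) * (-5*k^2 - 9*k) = -15*k^4 - 37*k^3 - 13*k^2 + 9*k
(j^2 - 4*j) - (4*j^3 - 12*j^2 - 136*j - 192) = -4*j^3 + 13*j^2 + 132*j + 192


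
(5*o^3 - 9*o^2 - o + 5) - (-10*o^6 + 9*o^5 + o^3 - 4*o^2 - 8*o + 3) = 10*o^6 - 9*o^5 + 4*o^3 - 5*o^2 + 7*o + 2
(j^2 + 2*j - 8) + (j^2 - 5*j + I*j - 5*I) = 2*j^2 - 3*j + I*j - 8 - 5*I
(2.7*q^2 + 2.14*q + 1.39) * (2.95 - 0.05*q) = -0.135*q^3 + 7.858*q^2 + 6.2435*q + 4.1005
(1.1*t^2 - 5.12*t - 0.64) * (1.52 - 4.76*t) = -5.236*t^3 + 26.0432*t^2 - 4.736*t - 0.9728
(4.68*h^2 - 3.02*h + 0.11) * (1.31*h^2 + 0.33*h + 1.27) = 6.1308*h^4 - 2.4118*h^3 + 5.0911*h^2 - 3.7991*h + 0.1397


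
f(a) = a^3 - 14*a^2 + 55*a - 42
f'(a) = 3*a^2 - 28*a + 55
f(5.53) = 3.13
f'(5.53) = -8.10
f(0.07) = -38.22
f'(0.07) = 53.05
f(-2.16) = -236.20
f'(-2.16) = 129.48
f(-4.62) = -693.53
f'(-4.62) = 248.39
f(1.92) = 19.07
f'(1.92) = 12.30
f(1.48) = 11.98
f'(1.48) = 20.13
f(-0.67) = -85.44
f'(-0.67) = 75.11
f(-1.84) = -196.83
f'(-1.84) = 116.68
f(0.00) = -42.00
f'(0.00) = 55.00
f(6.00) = 0.00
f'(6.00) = -5.00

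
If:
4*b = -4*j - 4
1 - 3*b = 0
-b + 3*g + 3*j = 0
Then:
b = 1/3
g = 13/9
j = -4/3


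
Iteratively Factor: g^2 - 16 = (g - 4)*(g + 4)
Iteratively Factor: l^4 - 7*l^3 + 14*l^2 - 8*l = (l - 4)*(l^3 - 3*l^2 + 2*l) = (l - 4)*(l - 1)*(l^2 - 2*l) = l*(l - 4)*(l - 1)*(l - 2)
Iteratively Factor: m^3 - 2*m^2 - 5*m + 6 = (m - 3)*(m^2 + m - 2) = (m - 3)*(m + 2)*(m - 1)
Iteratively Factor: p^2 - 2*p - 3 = (p - 3)*(p + 1)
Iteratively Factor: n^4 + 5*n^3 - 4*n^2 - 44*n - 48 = (n + 2)*(n^3 + 3*n^2 - 10*n - 24) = (n + 2)*(n + 4)*(n^2 - n - 6) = (n + 2)^2*(n + 4)*(n - 3)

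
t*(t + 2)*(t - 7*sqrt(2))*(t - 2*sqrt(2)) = t^4 - 9*sqrt(2)*t^3 + 2*t^3 - 18*sqrt(2)*t^2 + 28*t^2 + 56*t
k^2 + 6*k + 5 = (k + 1)*(k + 5)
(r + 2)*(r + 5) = r^2 + 7*r + 10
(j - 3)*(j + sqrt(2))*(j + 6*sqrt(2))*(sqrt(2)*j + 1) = sqrt(2)*j^4 - 3*sqrt(2)*j^3 + 15*j^3 - 45*j^2 + 19*sqrt(2)*j^2 - 57*sqrt(2)*j + 12*j - 36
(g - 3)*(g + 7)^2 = g^3 + 11*g^2 + 7*g - 147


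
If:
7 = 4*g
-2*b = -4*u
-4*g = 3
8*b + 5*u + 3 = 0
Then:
No Solution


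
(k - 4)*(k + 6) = k^2 + 2*k - 24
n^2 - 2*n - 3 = (n - 3)*(n + 1)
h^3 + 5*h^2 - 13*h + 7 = (h - 1)^2*(h + 7)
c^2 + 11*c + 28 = (c + 4)*(c + 7)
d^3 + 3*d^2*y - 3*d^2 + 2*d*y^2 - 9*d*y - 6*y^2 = (d - 3)*(d + y)*(d + 2*y)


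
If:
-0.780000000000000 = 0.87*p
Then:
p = -0.90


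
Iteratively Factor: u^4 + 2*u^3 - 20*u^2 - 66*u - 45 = (u + 1)*(u^3 + u^2 - 21*u - 45) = (u + 1)*(u + 3)*(u^2 - 2*u - 15) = (u - 5)*(u + 1)*(u + 3)*(u + 3)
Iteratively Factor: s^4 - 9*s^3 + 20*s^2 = (s - 5)*(s^3 - 4*s^2) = s*(s - 5)*(s^2 - 4*s) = s*(s - 5)*(s - 4)*(s)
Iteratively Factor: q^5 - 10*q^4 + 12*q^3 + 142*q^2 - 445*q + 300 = (q - 3)*(q^4 - 7*q^3 - 9*q^2 + 115*q - 100) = (q - 5)*(q - 3)*(q^3 - 2*q^2 - 19*q + 20) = (q - 5)*(q - 3)*(q - 1)*(q^2 - q - 20) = (q - 5)^2*(q - 3)*(q - 1)*(q + 4)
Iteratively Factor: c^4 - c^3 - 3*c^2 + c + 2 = (c + 1)*(c^3 - 2*c^2 - c + 2) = (c + 1)^2*(c^2 - 3*c + 2) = (c - 2)*(c + 1)^2*(c - 1)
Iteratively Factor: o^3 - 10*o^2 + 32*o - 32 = (o - 4)*(o^2 - 6*o + 8) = (o - 4)^2*(o - 2)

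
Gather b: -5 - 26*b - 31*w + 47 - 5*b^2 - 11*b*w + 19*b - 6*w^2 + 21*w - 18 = -5*b^2 + b*(-11*w - 7) - 6*w^2 - 10*w + 24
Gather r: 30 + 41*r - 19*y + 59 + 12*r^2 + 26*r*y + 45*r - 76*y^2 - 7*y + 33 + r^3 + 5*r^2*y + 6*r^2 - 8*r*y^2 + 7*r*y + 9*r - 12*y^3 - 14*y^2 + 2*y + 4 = r^3 + r^2*(5*y + 18) + r*(-8*y^2 + 33*y + 95) - 12*y^3 - 90*y^2 - 24*y + 126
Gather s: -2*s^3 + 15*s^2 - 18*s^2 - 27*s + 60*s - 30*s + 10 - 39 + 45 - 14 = -2*s^3 - 3*s^2 + 3*s + 2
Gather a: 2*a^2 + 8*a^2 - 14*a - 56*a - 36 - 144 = 10*a^2 - 70*a - 180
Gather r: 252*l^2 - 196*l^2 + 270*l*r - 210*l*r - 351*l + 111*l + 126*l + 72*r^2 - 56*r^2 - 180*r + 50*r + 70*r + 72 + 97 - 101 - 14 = 56*l^2 - 114*l + 16*r^2 + r*(60*l - 60) + 54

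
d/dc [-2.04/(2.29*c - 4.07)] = 4.6716/(2.29*c - 4.07)^2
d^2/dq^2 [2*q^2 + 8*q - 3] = 4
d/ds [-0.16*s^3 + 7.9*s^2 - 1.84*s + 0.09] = -0.48*s^2 + 15.8*s - 1.84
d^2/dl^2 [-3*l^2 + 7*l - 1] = -6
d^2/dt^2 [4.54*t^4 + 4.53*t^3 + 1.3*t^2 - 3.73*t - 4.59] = 54.48*t^2 + 27.18*t + 2.6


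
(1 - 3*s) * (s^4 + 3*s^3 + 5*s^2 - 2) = -3*s^5 - 8*s^4 - 12*s^3 + 5*s^2 + 6*s - 2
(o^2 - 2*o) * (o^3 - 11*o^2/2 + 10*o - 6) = o^5 - 15*o^4/2 + 21*o^3 - 26*o^2 + 12*o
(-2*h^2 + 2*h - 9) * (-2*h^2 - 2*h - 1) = 4*h^4 + 16*h^2 + 16*h + 9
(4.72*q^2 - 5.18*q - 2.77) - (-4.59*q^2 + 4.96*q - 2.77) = 9.31*q^2 - 10.14*q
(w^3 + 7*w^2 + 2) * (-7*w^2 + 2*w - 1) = -7*w^5 - 47*w^4 + 13*w^3 - 21*w^2 + 4*w - 2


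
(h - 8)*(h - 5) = h^2 - 13*h + 40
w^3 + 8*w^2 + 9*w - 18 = (w - 1)*(w + 3)*(w + 6)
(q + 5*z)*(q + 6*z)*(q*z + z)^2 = q^4*z^2 + 11*q^3*z^3 + 2*q^3*z^2 + 30*q^2*z^4 + 22*q^2*z^3 + q^2*z^2 + 60*q*z^4 + 11*q*z^3 + 30*z^4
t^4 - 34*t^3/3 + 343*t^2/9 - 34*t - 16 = (t - 6)*(t - 3)*(t - 8/3)*(t + 1/3)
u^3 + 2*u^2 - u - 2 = (u - 1)*(u + 1)*(u + 2)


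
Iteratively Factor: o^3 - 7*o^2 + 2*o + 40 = (o - 5)*(o^2 - 2*o - 8) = (o - 5)*(o + 2)*(o - 4)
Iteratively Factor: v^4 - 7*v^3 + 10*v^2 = (v - 5)*(v^3 - 2*v^2) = (v - 5)*(v - 2)*(v^2) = v*(v - 5)*(v - 2)*(v)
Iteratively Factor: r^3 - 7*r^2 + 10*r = (r)*(r^2 - 7*r + 10) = r*(r - 5)*(r - 2)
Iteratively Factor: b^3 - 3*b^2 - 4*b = (b)*(b^2 - 3*b - 4) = b*(b + 1)*(b - 4)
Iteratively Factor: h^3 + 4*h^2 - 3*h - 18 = (h + 3)*(h^2 + h - 6) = (h + 3)^2*(h - 2)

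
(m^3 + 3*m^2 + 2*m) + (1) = m^3 + 3*m^2 + 2*m + 1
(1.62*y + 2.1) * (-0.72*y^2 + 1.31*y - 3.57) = -1.1664*y^3 + 0.6102*y^2 - 3.0324*y - 7.497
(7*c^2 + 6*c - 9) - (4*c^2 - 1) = 3*c^2 + 6*c - 8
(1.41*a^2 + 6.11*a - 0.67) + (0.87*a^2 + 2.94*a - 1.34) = 2.28*a^2 + 9.05*a - 2.01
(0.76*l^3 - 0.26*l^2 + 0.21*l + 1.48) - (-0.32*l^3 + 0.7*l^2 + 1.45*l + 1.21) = 1.08*l^3 - 0.96*l^2 - 1.24*l + 0.27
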